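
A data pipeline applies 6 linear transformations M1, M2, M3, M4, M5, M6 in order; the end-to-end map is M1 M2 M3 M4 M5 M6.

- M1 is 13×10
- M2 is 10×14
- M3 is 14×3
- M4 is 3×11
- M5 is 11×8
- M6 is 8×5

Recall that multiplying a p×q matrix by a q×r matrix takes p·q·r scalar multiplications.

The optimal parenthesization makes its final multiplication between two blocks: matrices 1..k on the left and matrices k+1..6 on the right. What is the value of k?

3

Adjacent pairs: M1M2 = 13·10·14 = 1820; M2M3 = 10·14·3 = 420; M3M4 = 14·3·11 = 462; M4M5 = 3·11·8 = 264; M5M6 = 11·8·5 = 440.
Length 3: M1..M3: k=1: 0+420+13·10·3=810; k=2: 1820+0+13·14·3=2366 → min 810 | M2..M4: k=2: 0+462+10·14·11=2002; k=3: 420+0+10·3·11=750 → min 750 | M3..M5: k=3: 0+264+14·3·8=600; k=4: 462+0+14·11·8=1694 → min 600 | M4..M6: k=4: 0+440+3·11·5=605; k=5: 264+0+3·8·5=384 → min 384.
Length 4: M1..M4: k=1: 0+750+13·10·11=2180; k=2: 1820+462+13·14·11=4284; k=3: 810+0+13·3·11=1239 → min 1239 | M2..M5: k=2: 0+600+10·14·8=1720; k=3: 420+264+10·3·8=924; k=4: 750+0+10·11·8=1630 → min 924 | M3..M6: k=3: 0+384+14·3·5=594; k=4: 462+440+14·11·5=1672; k=5: 600+0+14·8·5=1160 → min 594.
Length 5: M1..M5: k=1: 0+924+13·10·8=1964; k=2: 1820+600+13·14·8=3876; k=3: 810+264+13·3·8=1386; k=4: 1239+0+13·11·8=2383 → min 1386 | M2..M6: k=2: 0+594+10·14·5=1294; k=3: 420+384+10·3·5=954; k=4: 750+440+10·11·5=1740; k=5: 924+0+10·8·5=1324 → min 954.
Top-level splits: k=1: (M1..M1)·(M2..M6) → 0+954+13·10·5 = 1604; k=2: (M1..M2)·(M3..M6) → 1820+594+13·14·5 = 3324; k=3: (M1..M3)·(M4..M6) → 810+384+13·3·5 = 1389; k=4: (M1..M4)·(M5..M6) → 1239+440+13·11·5 = 2394; k=5: (M1..M5)·(M6..M6) → 1386+0+13·8·5 = 1906.
Best split is after M3, i.e. k = 3.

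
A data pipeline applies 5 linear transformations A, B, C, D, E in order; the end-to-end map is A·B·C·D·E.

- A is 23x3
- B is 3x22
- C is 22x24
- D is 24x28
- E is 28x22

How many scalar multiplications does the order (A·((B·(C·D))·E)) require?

19998

(C·D): 22×24 by 24×28 → 22×28, cost 22·24·28 = 14784
(B·(C·D)): 3×22 by 22×28 → 3×28, cost 3·22·28 = 1848; cumulative 16632
((B·(C·D))·E): 3×28 by 28×22 → 3×22, cost 3·28·22 = 1848; cumulative 18480
(A·((B·(C·D))·E)): 23×3 by 3×22 → 23×22, cost 23·3·22 = 1518; cumulative 19998
Total: 19998 scalar multiplications.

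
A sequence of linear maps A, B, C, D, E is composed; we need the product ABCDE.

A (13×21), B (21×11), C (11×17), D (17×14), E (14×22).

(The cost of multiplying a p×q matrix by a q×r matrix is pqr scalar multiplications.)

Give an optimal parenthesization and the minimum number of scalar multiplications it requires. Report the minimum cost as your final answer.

11627

Adjacent pairs: AB = 13·21·11 = 3003; BC = 21·11·17 = 3927; CD = 11·17·14 = 2618; DE = 17·14·22 = 5236.
Length 3: A..C: k=1: 0+3927+13·21·17=8568; k=2: 3003+0+13·11·17=5434 → min 5434 | B..D: k=2: 0+2618+21·11·14=5852; k=3: 3927+0+21·17·14=8925 → min 5852 | C..E: k=3: 0+5236+11·17·22=9350; k=4: 2618+0+11·14·22=6006 → min 6006.
Length 4: A..D: k=1: 0+5852+13·21·14=9674; k=2: 3003+2618+13·11·14=7623; k=3: 5434+0+13·17·14=8528 → min 7623 | B..E: k=2: 0+6006+21·11·22=11088; k=3: 3927+5236+21·17·22=17017; k=4: 5852+0+21·14·22=12320 → min 11088.
Length 5: A..E: k=1: 0+11088+13·21·22=17094; k=2: 3003+6006+13·11·22=12155; k=3: 5434+5236+13·17·22=15532; k=4: 7623+0+13·14·22=11627 → min 11627.
Optimal parenthesization: (((AB)(CD))E) with cost 11627.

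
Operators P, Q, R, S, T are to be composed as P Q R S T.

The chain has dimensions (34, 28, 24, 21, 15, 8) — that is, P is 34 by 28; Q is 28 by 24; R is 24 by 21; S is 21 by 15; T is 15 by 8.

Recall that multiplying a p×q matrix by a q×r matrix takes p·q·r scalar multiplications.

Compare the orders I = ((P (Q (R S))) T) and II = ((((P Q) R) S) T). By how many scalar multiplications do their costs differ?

Order I = ((P (Q (R S))) T): (R S): 24×21 by 21×15 → 24×15, cost 24·21·15 = 7560; (Q (R S)): 28×24 by 24×15 → 28×15, cost 28·24·15 = 10080; cumulative 17640; (P (Q (R S))): 34×28 by 28×15 → 34×15, cost 34·28·15 = 14280; cumulative 31920; ((P (Q (R S))) T): 34×15 by 15×8 → 34×8, cost 34·15·8 = 4080; cumulative 36000. Total 36000.
Order II = ((((P Q) R) S) T): (P Q): 34×28 by 28×24 → 34×24, cost 34·28·24 = 22848; ((P Q) R): 34×24 by 24×21 → 34×21, cost 34·24·21 = 17136; cumulative 39984; (((P Q) R) S): 34×21 by 21×15 → 34×15, cost 34·21·15 = 10710; cumulative 50694; ((((P Q) R) S) T): 34×15 by 15×8 → 34×8, cost 34·15·8 = 4080; cumulative 54774. Total 54774.
Difference: |36000 − 54774| = 18774.

18774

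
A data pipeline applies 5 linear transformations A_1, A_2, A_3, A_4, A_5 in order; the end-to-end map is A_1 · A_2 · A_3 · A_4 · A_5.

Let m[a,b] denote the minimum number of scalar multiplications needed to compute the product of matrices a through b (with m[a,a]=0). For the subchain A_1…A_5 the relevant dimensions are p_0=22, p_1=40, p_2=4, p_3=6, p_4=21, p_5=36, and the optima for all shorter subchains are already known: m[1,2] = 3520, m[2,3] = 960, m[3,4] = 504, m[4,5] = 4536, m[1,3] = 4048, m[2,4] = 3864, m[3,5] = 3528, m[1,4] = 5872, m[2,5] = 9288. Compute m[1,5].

10216

m[1,5] = min over k∈[1,4] of m[1,k]+m[k+1,5]+p_{0}·p_k·p_{5}.
k=1: 0 + 9288 + 22·40·36 = 40968; k=2: 3520 + 3528 + 22·4·36 = 10216; k=3: 4048 + 4536 + 22·6·36 = 13336; k=4: 5872 + 0 + 22·21·36 = 22504.
Minimum: 10216 at k=2.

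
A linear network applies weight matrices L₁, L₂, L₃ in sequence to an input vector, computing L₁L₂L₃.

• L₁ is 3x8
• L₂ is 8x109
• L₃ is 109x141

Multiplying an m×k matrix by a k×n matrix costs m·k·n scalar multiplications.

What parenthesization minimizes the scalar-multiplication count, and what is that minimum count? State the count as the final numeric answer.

48723

(L₁(L₂L₃)): cost 126336.
((L₁L₂)L₃): cost 48723.
Optimal: ((L₁L₂)L₃) with cost 48723.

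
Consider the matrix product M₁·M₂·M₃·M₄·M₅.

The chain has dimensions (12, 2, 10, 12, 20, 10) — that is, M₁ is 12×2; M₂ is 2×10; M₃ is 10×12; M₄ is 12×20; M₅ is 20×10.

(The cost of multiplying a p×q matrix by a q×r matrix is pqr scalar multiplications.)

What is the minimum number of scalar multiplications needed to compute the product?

Adjacent pairs: M₁M₂ = 12·2·10 = 240; M₂M₃ = 2·10·12 = 240; M₃M₄ = 10·12·20 = 2400; M₄M₅ = 12·20·10 = 2400.
Length 3: M₁..M₃: k=1: 0+240+12·2·12=528; k=2: 240+0+12·10·12=1680 → min 528 | M₂..M₄: k=2: 0+2400+2·10·20=2800; k=3: 240+0+2·12·20=720 → min 720 | M₃..M₅: k=3: 0+2400+10·12·10=3600; k=4: 2400+0+10·20·10=4400 → min 3600.
Length 4: M₁..M₄: k=1: 0+720+12·2·20=1200; k=2: 240+2400+12·10·20=5040; k=3: 528+0+12·12·20=3408 → min 1200 | M₂..M₅: k=2: 0+3600+2·10·10=3800; k=3: 240+2400+2·12·10=2880; k=4: 720+0+2·20·10=1120 → min 1120.
Length 5: M₁..M₅: k=1: 0+1120+12·2·10=1360; k=2: 240+3600+12·10·10=5040; k=3: 528+2400+12·12·10=4368; k=4: 1200+0+12·20·10=3600 → min 1360.
Optimal order: (M₁·(((M₂·M₃)·M₄)·M₅)) with cost 1360.

1360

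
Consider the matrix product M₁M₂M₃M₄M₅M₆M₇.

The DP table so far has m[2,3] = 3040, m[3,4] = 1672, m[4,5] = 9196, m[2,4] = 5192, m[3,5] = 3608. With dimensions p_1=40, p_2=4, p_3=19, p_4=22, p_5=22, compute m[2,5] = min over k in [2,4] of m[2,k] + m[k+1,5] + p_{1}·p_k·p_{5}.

m[2,5] = min over k∈[2,4] of m[2,k]+m[k+1,5]+p_{1}·p_k·p_{5}.
k=2: 0 + 3608 + 40·4·22 = 7128; k=3: 3040 + 9196 + 40·19·22 = 28956; k=4: 5192 + 0 + 40·22·22 = 24552.
Minimum: 7128 at k=2.

7128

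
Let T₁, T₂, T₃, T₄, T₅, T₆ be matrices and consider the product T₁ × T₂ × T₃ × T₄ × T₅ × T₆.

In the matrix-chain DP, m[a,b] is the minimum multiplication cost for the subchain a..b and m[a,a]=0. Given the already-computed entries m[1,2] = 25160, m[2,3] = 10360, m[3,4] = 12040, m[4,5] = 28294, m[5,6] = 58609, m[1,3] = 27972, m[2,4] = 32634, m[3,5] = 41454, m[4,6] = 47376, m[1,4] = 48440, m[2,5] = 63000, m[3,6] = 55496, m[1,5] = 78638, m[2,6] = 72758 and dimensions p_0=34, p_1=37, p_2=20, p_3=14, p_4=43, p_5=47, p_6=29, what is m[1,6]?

m[1,6] = min over k∈[1,5] of m[1,k]+m[k+1,6]+p_{0}·p_k·p_{6}.
k=1: 0 + 72758 + 34·37·29 = 109240; k=2: 25160 + 55496 + 34·20·29 = 100376; k=3: 27972 + 47376 + 34·14·29 = 89152; k=4: 48440 + 58609 + 34·43·29 = 149447; k=5: 78638 + 0 + 34·47·29 = 124980.
Minimum: 89152 at k=3.

89152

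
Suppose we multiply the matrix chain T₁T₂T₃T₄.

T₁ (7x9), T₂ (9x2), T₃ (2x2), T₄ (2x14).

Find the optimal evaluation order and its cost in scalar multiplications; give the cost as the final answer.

350

Adjacent pairs: T₁T₂ = 7·9·2 = 126; T₂T₃ = 9·2·2 = 36; T₃T₄ = 2·2·14 = 56.
Length 3: T₁..T₃: k=1: 0+36+7·9·2=162; k=2: 126+0+7·2·2=154 → min 154 | T₂..T₄: k=2: 0+56+9·2·14=308; k=3: 36+0+9·2·14=288 → min 288.
Length 4: T₁..T₄: k=1: 0+288+7·9·14=1170; k=2: 126+56+7·2·14=378; k=3: 154+0+7·2·14=350 → min 350.
Optimal parenthesization: (((T₁T₂)T₃)T₄) with cost 350.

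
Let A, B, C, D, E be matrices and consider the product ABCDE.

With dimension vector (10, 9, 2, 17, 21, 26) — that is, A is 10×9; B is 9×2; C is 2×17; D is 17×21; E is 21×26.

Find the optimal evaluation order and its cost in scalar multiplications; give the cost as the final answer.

Adjacent pairs: AB = 10·9·2 = 180; BC = 9·2·17 = 306; CD = 2·17·21 = 714; DE = 17·21·26 = 9282.
Length 3: A..C: k=1: 0+306+10·9·17=1836; k=2: 180+0+10·2·17=520 → min 520 | B..D: k=2: 0+714+9·2·21=1092; k=3: 306+0+9·17·21=3519 → min 1092 | C..E: k=3: 0+9282+2·17·26=10166; k=4: 714+0+2·21·26=1806 → min 1806.
Length 4: A..D: k=1: 0+1092+10·9·21=2982; k=2: 180+714+10·2·21=1314; k=3: 520+0+10·17·21=4090 → min 1314 | B..E: k=2: 0+1806+9·2·26=2274; k=3: 306+9282+9·17·26=13566; k=4: 1092+0+9·21·26=6006 → min 2274.
Length 5: A..E: k=1: 0+2274+10·9·26=4614; k=2: 180+1806+10·2·26=2506; k=3: 520+9282+10·17·26=14222; k=4: 1314+0+10·21·26=6774 → min 2506.
Optimal parenthesization: ((AB)((CD)E)) with cost 2506.

2506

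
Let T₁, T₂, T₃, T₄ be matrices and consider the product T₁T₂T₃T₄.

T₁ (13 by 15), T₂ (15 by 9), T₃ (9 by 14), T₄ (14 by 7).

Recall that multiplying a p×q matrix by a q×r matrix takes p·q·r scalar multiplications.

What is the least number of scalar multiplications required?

Adjacent pairs: T₁T₂ = 13·15·9 = 1755; T₂T₃ = 15·9·14 = 1890; T₃T₄ = 9·14·7 = 882.
Length 3: T₁..T₃: k=1: 0+1890+13·15·14=4620; k=2: 1755+0+13·9·14=3393 → min 3393 | T₂..T₄: k=2: 0+882+15·9·7=1827; k=3: 1890+0+15·14·7=3360 → min 1827.
Length 4: T₁..T₄: k=1: 0+1827+13·15·7=3192; k=2: 1755+882+13·9·7=3456; k=3: 3393+0+13·14·7=4667 → min 3192.
Optimal order: (T₁(T₂(T₃T₄))) with cost 3192.

3192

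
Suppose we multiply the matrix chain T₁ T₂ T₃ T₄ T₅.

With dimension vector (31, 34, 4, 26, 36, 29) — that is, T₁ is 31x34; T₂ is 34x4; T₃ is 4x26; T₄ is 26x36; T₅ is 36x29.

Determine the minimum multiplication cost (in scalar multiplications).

15732

Adjacent pairs: T₁T₂ = 31·34·4 = 4216; T₂T₃ = 34·4·26 = 3536; T₃T₄ = 4·26·36 = 3744; T₄T₅ = 26·36·29 = 27144.
Length 3: T₁..T₃: k=1: 0+3536+31·34·26=30940; k=2: 4216+0+31·4·26=7440 → min 7440 | T₂..T₄: k=2: 0+3744+34·4·36=8640; k=3: 3536+0+34·26·36=35360 → min 8640 | T₃..T₅: k=3: 0+27144+4·26·29=30160; k=4: 3744+0+4·36·29=7920 → min 7920.
Length 4: T₁..T₄: k=1: 0+8640+31·34·36=46584; k=2: 4216+3744+31·4·36=12424; k=3: 7440+0+31·26·36=36456 → min 12424 | T₂..T₅: k=2: 0+7920+34·4·29=11864; k=3: 3536+27144+34·26·29=56316; k=4: 8640+0+34·36·29=44136 → min 11864.
Length 5: T₁..T₅: k=1: 0+11864+31·34·29=42430; k=2: 4216+7920+31·4·29=15732; k=3: 7440+27144+31·26·29=57958; k=4: 12424+0+31·36·29=44788 → min 15732.
Optimal order: ((T₁ T₂) ((T₃ T₄) T₅)) with cost 15732.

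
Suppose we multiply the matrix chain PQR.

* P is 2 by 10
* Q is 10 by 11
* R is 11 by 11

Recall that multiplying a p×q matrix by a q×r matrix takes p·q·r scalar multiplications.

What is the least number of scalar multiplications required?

462

Order (P(QR)): (QR): 10×11 by 11×11 → 10×11, cost 10·11·11 = 1210; (P(QR)): 2×10 by 10×11 → 2×11, cost 2·10·11 = 220; cumulative 1430. Total 1430.
Order ((PQ)R): (PQ): 2×10 by 10×11 → 2×11, cost 2·10·11 = 220; ((PQ)R): 2×11 by 11×11 → 2×11, cost 2·11·11 = 242; cumulative 462. Total 462.
Minimum: 462.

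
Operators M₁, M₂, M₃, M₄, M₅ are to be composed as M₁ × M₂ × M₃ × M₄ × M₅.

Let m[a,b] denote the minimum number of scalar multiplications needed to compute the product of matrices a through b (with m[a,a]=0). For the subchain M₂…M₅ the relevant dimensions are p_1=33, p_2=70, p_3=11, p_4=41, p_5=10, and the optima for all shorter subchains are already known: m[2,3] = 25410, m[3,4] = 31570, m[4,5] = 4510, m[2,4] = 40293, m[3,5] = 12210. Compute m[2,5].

m[2,5] = min over k∈[2,4] of m[2,k]+m[k+1,5]+p_{1}·p_k·p_{5}.
k=2: 0 + 12210 + 33·70·10 = 35310; k=3: 25410 + 4510 + 33·11·10 = 33550; k=4: 40293 + 0 + 33·41·10 = 53823.
Minimum: 33550 at k=3.

33550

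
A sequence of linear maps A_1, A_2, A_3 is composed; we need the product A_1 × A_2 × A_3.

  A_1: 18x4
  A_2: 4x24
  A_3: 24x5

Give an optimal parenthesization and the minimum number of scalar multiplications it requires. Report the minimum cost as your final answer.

840

(A_1 × (A_2 × A_3)): cost 840.
((A_1 × A_2) × A_3): cost 3888.
Optimal: (A_1 × (A_2 × A_3)) with cost 840.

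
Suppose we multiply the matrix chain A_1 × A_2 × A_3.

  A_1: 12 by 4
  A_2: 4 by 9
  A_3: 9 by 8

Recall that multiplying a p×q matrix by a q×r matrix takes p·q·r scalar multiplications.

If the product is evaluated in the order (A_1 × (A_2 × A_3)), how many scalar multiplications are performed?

672

(A_2 × A_3): 4×9 by 9×8 → 4×8, cost 4·9·8 = 288
(A_1 × (A_2 × A_3)): 12×4 by 4×8 → 12×8, cost 12·4·8 = 384; cumulative 672
Total: 672 scalar multiplications.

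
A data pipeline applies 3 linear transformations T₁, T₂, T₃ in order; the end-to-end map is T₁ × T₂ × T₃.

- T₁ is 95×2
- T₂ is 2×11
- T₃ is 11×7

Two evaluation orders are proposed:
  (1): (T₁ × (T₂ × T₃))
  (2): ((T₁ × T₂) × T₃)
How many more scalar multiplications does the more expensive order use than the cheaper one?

Order (1) = (T₁ × (T₂ × T₃)): (T₂ × T₃): 2×11 by 11×7 → 2×7, cost 2·11·7 = 154; (T₁ × (T₂ × T₃)): 95×2 by 2×7 → 95×7, cost 95·2·7 = 1330; cumulative 1484. Total 1484.
Order (2) = ((T₁ × T₂) × T₃): (T₁ × T₂): 95×2 by 2×11 → 95×11, cost 95·2·11 = 2090; ((T₁ × T₂) × T₃): 95×11 by 11×7 → 95×7, cost 95·11·7 = 7315; cumulative 9405. Total 9405.
Difference: |1484 − 9405| = 7921.

7921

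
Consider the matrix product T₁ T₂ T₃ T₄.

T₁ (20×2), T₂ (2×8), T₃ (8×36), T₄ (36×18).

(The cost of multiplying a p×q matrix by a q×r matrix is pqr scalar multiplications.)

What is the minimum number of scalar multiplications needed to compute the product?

Adjacent pairs: T₁T₂ = 20·2·8 = 320; T₂T₃ = 2·8·36 = 576; T₃T₄ = 8·36·18 = 5184.
Length 3: T₁..T₃: k=1: 0+576+20·2·36=2016; k=2: 320+0+20·8·36=6080 → min 2016 | T₂..T₄: k=2: 0+5184+2·8·18=5472; k=3: 576+0+2·36·18=1872 → min 1872.
Length 4: T₁..T₄: k=1: 0+1872+20·2·18=2592; k=2: 320+5184+20·8·18=8384; k=3: 2016+0+20·36·18=14976 → min 2592.
Optimal order: (T₁ ((T₂ T₃) T₄)) with cost 2592.

2592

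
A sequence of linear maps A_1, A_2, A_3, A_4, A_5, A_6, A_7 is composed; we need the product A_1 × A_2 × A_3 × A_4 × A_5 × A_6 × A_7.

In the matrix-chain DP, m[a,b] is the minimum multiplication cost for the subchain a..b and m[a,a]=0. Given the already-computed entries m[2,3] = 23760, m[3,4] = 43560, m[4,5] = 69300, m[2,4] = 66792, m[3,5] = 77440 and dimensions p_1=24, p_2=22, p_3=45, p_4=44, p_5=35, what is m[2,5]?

m[2,5] = min over k∈[2,4] of m[2,k]+m[k+1,5]+p_{1}·p_k·p_{5}.
k=2: 0 + 77440 + 24·22·35 = 95920; k=3: 23760 + 69300 + 24·45·35 = 130860; k=4: 66792 + 0 + 24·44·35 = 103752.
Minimum: 95920 at k=2.

95920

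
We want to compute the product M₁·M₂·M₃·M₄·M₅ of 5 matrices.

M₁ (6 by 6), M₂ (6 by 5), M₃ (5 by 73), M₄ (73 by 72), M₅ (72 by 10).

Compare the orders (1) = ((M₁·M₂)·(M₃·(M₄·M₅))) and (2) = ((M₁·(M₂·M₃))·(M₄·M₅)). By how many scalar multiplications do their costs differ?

5068

Order (1) = ((M₁·M₂)·(M₃·(M₄·M₅))): (M₁·M₂): 6×6 by 6×5 → 6×5, cost 6·6·5 = 180; (M₄·M₅): 73×72 by 72×10 → 73×10, cost 73·72·10 = 52560; (M₃·(M₄·M₅)): 5×73 by 73×10 → 5×10, cost 5·73·10 = 3650; cumulative 56210; ((M₁·M₂)·(M₃·(M₄·M₅))): 6×5 by 5×10 → 6×10, cost 6·5·10 = 300; cumulative 56690. Total 56690.
Order (2) = ((M₁·(M₂·M₃))·(M₄·M₅)): (M₂·M₃): 6×5 by 5×73 → 6×73, cost 6·5·73 = 2190; (M₁·(M₂·M₃)): 6×6 by 6×73 → 6×73, cost 6·6·73 = 2628; cumulative 4818; (M₄·M₅): 73×72 by 72×10 → 73×10, cost 73·72·10 = 52560; ((M₁·(M₂·M₃))·(M₄·M₅)): 6×73 by 73×10 → 6×10, cost 6·73·10 = 4380; cumulative 61758. Total 61758.
Difference: |56690 − 61758| = 5068.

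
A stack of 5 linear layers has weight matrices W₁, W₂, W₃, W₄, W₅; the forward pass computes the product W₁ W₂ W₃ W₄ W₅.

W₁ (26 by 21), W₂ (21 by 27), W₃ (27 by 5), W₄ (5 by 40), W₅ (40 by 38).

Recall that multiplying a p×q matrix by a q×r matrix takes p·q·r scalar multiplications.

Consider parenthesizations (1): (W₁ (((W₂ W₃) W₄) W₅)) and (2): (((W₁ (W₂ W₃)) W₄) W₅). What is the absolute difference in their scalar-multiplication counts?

9418

Order (1) = (W₁ (((W₂ W₃) W₄) W₅)): (W₂ W₃): 21×27 by 27×5 → 21×5, cost 21·27·5 = 2835; ((W₂ W₃) W₄): 21×5 by 5×40 → 21×40, cost 21·5·40 = 4200; cumulative 7035; (((W₂ W₃) W₄) W₅): 21×40 by 40×38 → 21×38, cost 21·40·38 = 31920; cumulative 38955; (W₁ (((W₂ W₃) W₄) W₅)): 26×21 by 21×38 → 26×38, cost 26·21·38 = 20748; cumulative 59703. Total 59703.
Order (2) = (((W₁ (W₂ W₃)) W₄) W₅): (W₂ W₃): 21×27 by 27×5 → 21×5, cost 21·27·5 = 2835; (W₁ (W₂ W₃)): 26×21 by 21×5 → 26×5, cost 26·21·5 = 2730; cumulative 5565; ((W₁ (W₂ W₃)) W₄): 26×5 by 5×40 → 26×40, cost 26·5·40 = 5200; cumulative 10765; (((W₁ (W₂ W₃)) W₄) W₅): 26×40 by 40×38 → 26×38, cost 26·40·38 = 39520; cumulative 50285. Total 50285.
Difference: |59703 − 50285| = 9418.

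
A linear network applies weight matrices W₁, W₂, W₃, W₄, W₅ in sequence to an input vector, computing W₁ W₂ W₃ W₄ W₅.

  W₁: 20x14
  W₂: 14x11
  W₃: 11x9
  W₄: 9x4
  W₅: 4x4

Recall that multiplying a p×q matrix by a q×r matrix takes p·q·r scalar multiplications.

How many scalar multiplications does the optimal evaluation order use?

Adjacent pairs: W₁W₂ = 20·14·11 = 3080; W₂W₃ = 14·11·9 = 1386; W₃W₄ = 11·9·4 = 396; W₄W₅ = 9·4·4 = 144.
Length 3: W₁..W₃: k=1: 0+1386+20·14·9=3906; k=2: 3080+0+20·11·9=5060 → min 3906 | W₂..W₄: k=2: 0+396+14·11·4=1012; k=3: 1386+0+14·9·4=1890 → min 1012 | W₃..W₅: k=3: 0+144+11·9·4=540; k=4: 396+0+11·4·4=572 → min 540.
Length 4: W₁..W₄: k=1: 0+1012+20·14·4=2132; k=2: 3080+396+20·11·4=4356; k=3: 3906+0+20·9·4=4626 → min 2132 | W₂..W₅: k=2: 0+540+14·11·4=1156; k=3: 1386+144+14·9·4=2034; k=4: 1012+0+14·4·4=1236 → min 1156.
Length 5: W₁..W₅: k=1: 0+1156+20·14·4=2276; k=2: 3080+540+20·11·4=4500; k=3: 3906+144+20·9·4=4770; k=4: 2132+0+20·4·4=2452 → min 2276.
Optimal order: (W₁ (W₂ (W₃ (W₄ W₅)))) with cost 2276.

2276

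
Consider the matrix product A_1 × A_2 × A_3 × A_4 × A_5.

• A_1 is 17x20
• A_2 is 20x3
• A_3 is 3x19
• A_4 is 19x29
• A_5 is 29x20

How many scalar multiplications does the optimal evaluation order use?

Adjacent pairs: A_1A_2 = 17·20·3 = 1020; A_2A_3 = 20·3·19 = 1140; A_3A_4 = 3·19·29 = 1653; A_4A_5 = 19·29·20 = 11020.
Length 3: A_1..A_3: k=1: 0+1140+17·20·19=7600; k=2: 1020+0+17·3·19=1989 → min 1989 | A_2..A_4: k=2: 0+1653+20·3·29=3393; k=3: 1140+0+20·19·29=12160 → min 3393 | A_3..A_5: k=3: 0+11020+3·19·20=12160; k=4: 1653+0+3·29·20=3393 → min 3393.
Length 4: A_1..A_4: k=1: 0+3393+17·20·29=13253; k=2: 1020+1653+17·3·29=4152; k=3: 1989+0+17·19·29=11356 → min 4152 | A_2..A_5: k=2: 0+3393+20·3·20=4593; k=3: 1140+11020+20·19·20=19760; k=4: 3393+0+20·29·20=14993 → min 4593.
Length 5: A_1..A_5: k=1: 0+4593+17·20·20=11393; k=2: 1020+3393+17·3·20=5433; k=3: 1989+11020+17·19·20=19469; k=4: 4152+0+17·29·20=14012 → min 5433.
Optimal order: ((A_1 × A_2) × ((A_3 × A_4) × A_5)) with cost 5433.

5433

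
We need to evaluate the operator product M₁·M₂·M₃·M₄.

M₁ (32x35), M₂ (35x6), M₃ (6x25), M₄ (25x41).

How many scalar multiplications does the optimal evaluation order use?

Adjacent pairs: M₁M₂ = 32·35·6 = 6720; M₂M₃ = 35·6·25 = 5250; M₃M₄ = 6·25·41 = 6150.
Length 3: M₁..M₃: k=1: 0+5250+32·35·25=33250; k=2: 6720+0+32·6·25=11520 → min 11520 | M₂..M₄: k=2: 0+6150+35·6·41=14760; k=3: 5250+0+35·25·41=41125 → min 14760.
Length 4: M₁..M₄: k=1: 0+14760+32·35·41=60680; k=2: 6720+6150+32·6·41=20742; k=3: 11520+0+32·25·41=44320 → min 20742.
Optimal order: ((M₁·M₂)·(M₃·M₄)) with cost 20742.

20742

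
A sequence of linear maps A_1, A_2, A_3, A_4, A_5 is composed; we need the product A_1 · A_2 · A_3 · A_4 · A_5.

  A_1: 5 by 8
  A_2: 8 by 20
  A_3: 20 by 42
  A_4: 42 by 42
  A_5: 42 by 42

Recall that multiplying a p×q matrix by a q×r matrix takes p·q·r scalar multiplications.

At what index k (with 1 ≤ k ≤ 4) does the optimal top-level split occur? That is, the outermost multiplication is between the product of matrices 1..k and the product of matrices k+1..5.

Adjacent pairs: A_1A_2 = 5·8·20 = 800; A_2A_3 = 8·20·42 = 6720; A_3A_4 = 20·42·42 = 35280; A_4A_5 = 42·42·42 = 74088.
Length 3: A_1..A_3: k=1: 0+6720+5·8·42=8400; k=2: 800+0+5·20·42=5000 → min 5000 | A_2..A_4: k=2: 0+35280+8·20·42=42000; k=3: 6720+0+8·42·42=20832 → min 20832 | A_3..A_5: k=3: 0+74088+20·42·42=109368; k=4: 35280+0+20·42·42=70560 → min 70560.
Length 4: A_1..A_4: k=1: 0+20832+5·8·42=22512; k=2: 800+35280+5·20·42=40280; k=3: 5000+0+5·42·42=13820 → min 13820 | A_2..A_5: k=2: 0+70560+8·20·42=77280; k=3: 6720+74088+8·42·42=94920; k=4: 20832+0+8·42·42=34944 → min 34944.
Top-level splits: k=1: (A_1..A_1)·(A_2..A_5) → 0+34944+5·8·42 = 36624; k=2: (A_1..A_2)·(A_3..A_5) → 800+70560+5·20·42 = 75560; k=3: (A_1..A_3)·(A_4..A_5) → 5000+74088+5·42·42 = 87908; k=4: (A_1..A_4)·(A_5..A_5) → 13820+0+5·42·42 = 22640.
Best split is after A_4, i.e. k = 4.

4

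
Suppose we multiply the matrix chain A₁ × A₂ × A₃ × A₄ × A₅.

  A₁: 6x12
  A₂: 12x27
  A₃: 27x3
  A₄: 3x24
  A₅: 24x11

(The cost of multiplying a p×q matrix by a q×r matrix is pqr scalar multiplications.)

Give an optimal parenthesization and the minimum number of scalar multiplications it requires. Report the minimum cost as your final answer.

Adjacent pairs: A₁A₂ = 6·12·27 = 1944; A₂A₃ = 12·27·3 = 972; A₃A₄ = 27·3·24 = 1944; A₄A₅ = 3·24·11 = 792.
Length 3: A₁..A₃: k=1: 0+972+6·12·3=1188; k=2: 1944+0+6·27·3=2430 → min 1188 | A₂..A₄: k=2: 0+1944+12·27·24=9720; k=3: 972+0+12·3·24=1836 → min 1836 | A₃..A₅: k=3: 0+792+27·3·11=1683; k=4: 1944+0+27·24·11=9072 → min 1683.
Length 4: A₁..A₄: k=1: 0+1836+6·12·24=3564; k=2: 1944+1944+6·27·24=7776; k=3: 1188+0+6·3·24=1620 → min 1620 | A₂..A₅: k=2: 0+1683+12·27·11=5247; k=3: 972+792+12·3·11=2160; k=4: 1836+0+12·24·11=5004 → min 2160.
Length 5: A₁..A₅: k=1: 0+2160+6·12·11=2952; k=2: 1944+1683+6·27·11=5409; k=3: 1188+792+6·3·11=2178; k=4: 1620+0+6·24·11=3204 → min 2178.
Optimal parenthesization: ((A₁ × (A₂ × A₃)) × (A₄ × A₅)) with cost 2178.

2178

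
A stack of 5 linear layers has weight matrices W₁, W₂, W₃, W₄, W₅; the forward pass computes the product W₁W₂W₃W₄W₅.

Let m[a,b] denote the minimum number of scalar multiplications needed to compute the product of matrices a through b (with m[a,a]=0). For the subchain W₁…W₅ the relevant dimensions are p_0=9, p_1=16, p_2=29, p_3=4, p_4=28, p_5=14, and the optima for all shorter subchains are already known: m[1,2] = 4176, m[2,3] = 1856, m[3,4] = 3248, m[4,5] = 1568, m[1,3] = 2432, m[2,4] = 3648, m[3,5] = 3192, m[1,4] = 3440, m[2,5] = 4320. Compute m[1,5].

4504

m[1,5] = min over k∈[1,4] of m[1,k]+m[k+1,5]+p_{0}·p_k·p_{5}.
k=1: 0 + 4320 + 9·16·14 = 6336; k=2: 4176 + 3192 + 9·29·14 = 11022; k=3: 2432 + 1568 + 9·4·14 = 4504; k=4: 3440 + 0 + 9·28·14 = 6968.
Minimum: 4504 at k=3.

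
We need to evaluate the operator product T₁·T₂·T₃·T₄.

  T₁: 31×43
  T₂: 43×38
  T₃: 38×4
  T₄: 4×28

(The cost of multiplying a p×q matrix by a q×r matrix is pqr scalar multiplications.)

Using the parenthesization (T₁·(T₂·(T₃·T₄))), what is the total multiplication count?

87332

(T₃·T₄): 38×4 by 4×28 → 38×28, cost 38·4·28 = 4256
(T₂·(T₃·T₄)): 43×38 by 38×28 → 43×28, cost 43·38·28 = 45752; cumulative 50008
(T₁·(T₂·(T₃·T₄))): 31×43 by 43×28 → 31×28, cost 31·43·28 = 37324; cumulative 87332
Total: 87332 scalar multiplications.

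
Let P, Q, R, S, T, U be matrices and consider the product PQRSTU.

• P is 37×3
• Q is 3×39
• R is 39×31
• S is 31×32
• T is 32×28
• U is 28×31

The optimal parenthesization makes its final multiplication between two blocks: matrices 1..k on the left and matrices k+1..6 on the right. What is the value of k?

Adjacent pairs: PQ = 37·3·39 = 4329; QR = 3·39·31 = 3627; RS = 39·31·32 = 38688; ST = 31·32·28 = 27776; TU = 32·28·31 = 27776.
Length 3: P..R: k=1: 0+3627+37·3·31=7068; k=2: 4329+0+37·39·31=49062 → min 7068 | Q..S: k=2: 0+38688+3·39·32=42432; k=3: 3627+0+3·31·32=6603 → min 6603 | R..T: k=3: 0+27776+39·31·28=61628; k=4: 38688+0+39·32·28=73632 → min 61628 | S..U: k=4: 0+27776+31·32·31=58528; k=5: 27776+0+31·28·31=54684 → min 54684.
Length 4: P..S: k=1: 0+6603+37·3·32=10155; k=2: 4329+38688+37·39·32=89193; k=3: 7068+0+37·31·32=43772 → min 10155 | Q..T: k=2: 0+61628+3·39·28=64904; k=3: 3627+27776+3·31·28=34007; k=4: 6603+0+3·32·28=9291 → min 9291 | R..U: k=3: 0+54684+39·31·31=92163; k=4: 38688+27776+39·32·31=105152; k=5: 61628+0+39·28·31=95480 → min 92163.
Length 5: P..T: k=1: 0+9291+37·3·28=12399; k=2: 4329+61628+37·39·28=106361; k=3: 7068+27776+37·31·28=66960; k=4: 10155+0+37·32·28=43307 → min 12399 | Q..U: k=2: 0+92163+3·39·31=95790; k=3: 3627+54684+3·31·31=61194; k=4: 6603+27776+3·32·31=37355; k=5: 9291+0+3·28·31=11895 → min 11895.
Top-level splits: k=1: (P..P)·(Q..U) → 0+11895+37·3·31 = 15336; k=2: (P..Q)·(R..U) → 4329+92163+37·39·31 = 141225; k=3: (P..R)·(S..U) → 7068+54684+37·31·31 = 97309; k=4: (P..S)·(T..U) → 10155+27776+37·32·31 = 74635; k=5: (P..T)·(U..U) → 12399+0+37·28·31 = 44515.
Best split is after P, i.e. k = 1.

1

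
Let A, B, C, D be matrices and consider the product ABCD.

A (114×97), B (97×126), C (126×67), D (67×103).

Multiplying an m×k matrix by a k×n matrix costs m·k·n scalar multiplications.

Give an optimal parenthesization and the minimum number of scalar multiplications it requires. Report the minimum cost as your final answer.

Adjacent pairs: AB = 114·97·126 = 1393308; BC = 97·126·67 = 818874; CD = 126·67·103 = 869526.
Length 3: A..C: k=1: 0+818874+114·97·67=1559760; k=2: 1393308+0+114·126·67=2355696 → min 1559760 | B..D: k=2: 0+869526+97·126·103=2128392; k=3: 818874+0+97·67·103=1488271 → min 1488271.
Length 4: A..D: k=1: 0+1488271+114·97·103=2627245; k=2: 1393308+869526+114·126·103=3742326; k=3: 1559760+0+114·67·103=2346474 → min 2346474.
Optimal parenthesization: ((A(BC))D) with cost 2346474.

2346474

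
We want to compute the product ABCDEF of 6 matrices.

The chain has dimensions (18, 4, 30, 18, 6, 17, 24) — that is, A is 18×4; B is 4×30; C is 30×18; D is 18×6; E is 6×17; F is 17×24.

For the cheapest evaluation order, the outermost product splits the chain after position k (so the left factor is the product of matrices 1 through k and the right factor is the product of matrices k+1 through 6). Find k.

1

Adjacent pairs: AB = 18·4·30 = 2160; BC = 4·30·18 = 2160; CD = 30·18·6 = 3240; DE = 18·6·17 = 1836; EF = 6·17·24 = 2448.
Length 3: A..C: k=1: 0+2160+18·4·18=3456; k=2: 2160+0+18·30·18=11880 → min 3456 | B..D: k=2: 0+3240+4·30·6=3960; k=3: 2160+0+4·18·6=2592 → min 2592 | C..E: k=3: 0+1836+30·18·17=11016; k=4: 3240+0+30·6·17=6300 → min 6300 | D..F: k=4: 0+2448+18·6·24=5040; k=5: 1836+0+18·17·24=9180 → min 5040.
Length 4: A..D: k=1: 0+2592+18·4·6=3024; k=2: 2160+3240+18·30·6=8640; k=3: 3456+0+18·18·6=5400 → min 3024 | B..E: k=2: 0+6300+4·30·17=8340; k=3: 2160+1836+4·18·17=5220; k=4: 2592+0+4·6·17=3000 → min 3000 | C..F: k=3: 0+5040+30·18·24=18000; k=4: 3240+2448+30·6·24=10008; k=5: 6300+0+30·17·24=18540 → min 10008.
Length 5: A..E: k=1: 0+3000+18·4·17=4224; k=2: 2160+6300+18·30·17=17640; k=3: 3456+1836+18·18·17=10800; k=4: 3024+0+18·6·17=4860 → min 4224 | B..F: k=2: 0+10008+4·30·24=12888; k=3: 2160+5040+4·18·24=8928; k=4: 2592+2448+4·6·24=5616; k=5: 3000+0+4·17·24=4632 → min 4632.
Top-level splits: k=1: (A..A)·(B..F) → 0+4632+18·4·24 = 6360; k=2: (A..B)·(C..F) → 2160+10008+18·30·24 = 25128; k=3: (A..C)·(D..F) → 3456+5040+18·18·24 = 16272; k=4: (A..D)·(E..F) → 3024+2448+18·6·24 = 8064; k=5: (A..E)·(F..F) → 4224+0+18·17·24 = 11568.
Best split is after A, i.e. k = 1.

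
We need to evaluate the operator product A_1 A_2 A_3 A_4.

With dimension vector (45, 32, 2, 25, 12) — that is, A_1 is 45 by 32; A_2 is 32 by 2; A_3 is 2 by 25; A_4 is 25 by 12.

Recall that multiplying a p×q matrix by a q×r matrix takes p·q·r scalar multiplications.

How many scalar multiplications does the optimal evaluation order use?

4560

Adjacent pairs: A_1A_2 = 45·32·2 = 2880; A_2A_3 = 32·2·25 = 1600; A_3A_4 = 2·25·12 = 600.
Length 3: A_1..A_3: k=1: 0+1600+45·32·25=37600; k=2: 2880+0+45·2·25=5130 → min 5130 | A_2..A_4: k=2: 0+600+32·2·12=1368; k=3: 1600+0+32·25·12=11200 → min 1368.
Length 4: A_1..A_4: k=1: 0+1368+45·32·12=18648; k=2: 2880+600+45·2·12=4560; k=3: 5130+0+45·25·12=18630 → min 4560.
Optimal order: ((A_1 A_2) (A_3 A_4)) with cost 4560.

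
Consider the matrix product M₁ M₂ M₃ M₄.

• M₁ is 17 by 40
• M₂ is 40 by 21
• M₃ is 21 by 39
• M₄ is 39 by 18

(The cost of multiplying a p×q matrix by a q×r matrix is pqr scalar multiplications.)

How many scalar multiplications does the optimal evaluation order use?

35448

Adjacent pairs: M₁M₂ = 17·40·21 = 14280; M₂M₃ = 40·21·39 = 32760; M₃M₄ = 21·39·18 = 14742.
Length 3: M₁..M₃: k=1: 0+32760+17·40·39=59280; k=2: 14280+0+17·21·39=28203 → min 28203 | M₂..M₄: k=2: 0+14742+40·21·18=29862; k=3: 32760+0+40·39·18=60840 → min 29862.
Length 4: M₁..M₄: k=1: 0+29862+17·40·18=42102; k=2: 14280+14742+17·21·18=35448; k=3: 28203+0+17·39·18=40137 → min 35448.
Optimal order: ((M₁ M₂) (M₃ M₄)) with cost 35448.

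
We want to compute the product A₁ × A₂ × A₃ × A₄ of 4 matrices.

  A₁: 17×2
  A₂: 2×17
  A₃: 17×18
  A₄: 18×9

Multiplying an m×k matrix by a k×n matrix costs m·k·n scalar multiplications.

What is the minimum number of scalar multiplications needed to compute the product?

Adjacent pairs: A₁A₂ = 17·2·17 = 578; A₂A₃ = 2·17·18 = 612; A₃A₄ = 17·18·9 = 2754.
Length 3: A₁..A₃: k=1: 0+612+17·2·18=1224; k=2: 578+0+17·17·18=5780 → min 1224 | A₂..A₄: k=2: 0+2754+2·17·9=3060; k=3: 612+0+2·18·9=936 → min 936.
Length 4: A₁..A₄: k=1: 0+936+17·2·9=1242; k=2: 578+2754+17·17·9=5933; k=3: 1224+0+17·18·9=3978 → min 1242.
Optimal order: (A₁ × ((A₂ × A₃) × A₄)) with cost 1242.

1242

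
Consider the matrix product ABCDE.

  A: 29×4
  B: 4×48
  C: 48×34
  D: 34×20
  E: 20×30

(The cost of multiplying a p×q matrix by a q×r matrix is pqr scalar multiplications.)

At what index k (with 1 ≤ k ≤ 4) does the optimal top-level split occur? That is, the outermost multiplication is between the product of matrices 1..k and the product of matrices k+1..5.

Adjacent pairs: AB = 29·4·48 = 5568; BC = 4·48·34 = 6528; CD = 48·34·20 = 32640; DE = 34·20·30 = 20400.
Length 3: A..C: k=1: 0+6528+29·4·34=10472; k=2: 5568+0+29·48·34=52896 → min 10472 | B..D: k=2: 0+32640+4·48·20=36480; k=3: 6528+0+4·34·20=9248 → min 9248 | C..E: k=3: 0+20400+48·34·30=69360; k=4: 32640+0+48·20·30=61440 → min 61440.
Length 4: A..D: k=1: 0+9248+29·4·20=11568; k=2: 5568+32640+29·48·20=66048; k=3: 10472+0+29·34·20=30192 → min 11568 | B..E: k=2: 0+61440+4·48·30=67200; k=3: 6528+20400+4·34·30=31008; k=4: 9248+0+4·20·30=11648 → min 11648.
Top-level splits: k=1: (A..A)·(B..E) → 0+11648+29·4·30 = 15128; k=2: (A..B)·(C..E) → 5568+61440+29·48·30 = 108768; k=3: (A..C)·(D..E) → 10472+20400+29·34·30 = 60452; k=4: (A..D)·(E..E) → 11568+0+29·20·30 = 28968.
Best split is after A, i.e. k = 1.

1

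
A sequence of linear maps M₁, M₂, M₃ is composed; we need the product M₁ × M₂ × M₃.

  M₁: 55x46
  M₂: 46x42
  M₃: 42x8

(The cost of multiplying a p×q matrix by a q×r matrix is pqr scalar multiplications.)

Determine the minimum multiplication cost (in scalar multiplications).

Order (M₁ × (M₂ × M₃)): (M₂ × M₃): 46×42 by 42×8 → 46×8, cost 46·42·8 = 15456; (M₁ × (M₂ × M₃)): 55×46 by 46×8 → 55×8, cost 55·46·8 = 20240; cumulative 35696. Total 35696.
Order ((M₁ × M₂) × M₃): (M₁ × M₂): 55×46 by 46×42 → 55×42, cost 55·46·42 = 106260; ((M₁ × M₂) × M₃): 55×42 by 42×8 → 55×8, cost 55·42·8 = 18480; cumulative 124740. Total 124740.
Minimum: 35696.

35696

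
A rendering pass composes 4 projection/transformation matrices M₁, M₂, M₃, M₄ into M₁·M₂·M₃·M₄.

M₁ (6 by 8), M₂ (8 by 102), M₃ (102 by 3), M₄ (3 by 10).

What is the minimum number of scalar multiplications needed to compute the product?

2772

Adjacent pairs: M₁M₂ = 6·8·102 = 4896; M₂M₃ = 8·102·3 = 2448; M₃M₄ = 102·3·10 = 3060.
Length 3: M₁..M₃: k=1: 0+2448+6·8·3=2592; k=2: 4896+0+6·102·3=6732 → min 2592 | M₂..M₄: k=2: 0+3060+8·102·10=11220; k=3: 2448+0+8·3·10=2688 → min 2688.
Length 4: M₁..M₄: k=1: 0+2688+6·8·10=3168; k=2: 4896+3060+6·102·10=14076; k=3: 2592+0+6·3·10=2772 → min 2772.
Optimal order: ((M₁·(M₂·M₃))·M₄) with cost 2772.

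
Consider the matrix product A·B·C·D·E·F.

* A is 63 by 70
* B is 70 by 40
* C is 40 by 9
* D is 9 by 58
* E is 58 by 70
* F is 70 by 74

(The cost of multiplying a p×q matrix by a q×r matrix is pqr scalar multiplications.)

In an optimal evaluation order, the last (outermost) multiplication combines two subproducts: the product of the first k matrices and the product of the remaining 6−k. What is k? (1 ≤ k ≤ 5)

Adjacent pairs: AB = 63·70·40 = 176400; BC = 70·40·9 = 25200; CD = 40·9·58 = 20880; DE = 9·58·70 = 36540; EF = 58·70·74 = 300440.
Length 3: A..C: k=1: 0+25200+63·70·9=64890; k=2: 176400+0+63·40·9=199080 → min 64890 | B..D: k=2: 0+20880+70·40·58=183280; k=3: 25200+0+70·9·58=61740 → min 61740 | C..E: k=3: 0+36540+40·9·70=61740; k=4: 20880+0+40·58·70=183280 → min 61740 | D..F: k=4: 0+300440+9·58·74=339068; k=5: 36540+0+9·70·74=83160 → min 83160.
Length 4: A..D: k=1: 0+61740+63·70·58=317520; k=2: 176400+20880+63·40·58=343440; k=3: 64890+0+63·9·58=97776 → min 97776 | B..E: k=2: 0+61740+70·40·70=257740; k=3: 25200+36540+70·9·70=105840; k=4: 61740+0+70·58·70=345940 → min 105840 | C..F: k=3: 0+83160+40·9·74=109800; k=4: 20880+300440+40·58·74=493000; k=5: 61740+0+40·70·74=268940 → min 109800.
Length 5: A..E: k=1: 0+105840+63·70·70=414540; k=2: 176400+61740+63·40·70=414540; k=3: 64890+36540+63·9·70=141120; k=4: 97776+0+63·58·70=353556 → min 141120 | B..F: k=2: 0+109800+70·40·74=317000; k=3: 25200+83160+70·9·74=154980; k=4: 61740+300440+70·58·74=662620; k=5: 105840+0+70·70·74=468440 → min 154980.
Top-level splits: k=1: (A..A)·(B..F) → 0+154980+63·70·74 = 481320; k=2: (A..B)·(C..F) → 176400+109800+63·40·74 = 472680; k=3: (A..C)·(D..F) → 64890+83160+63·9·74 = 190008; k=4: (A..D)·(E..F) → 97776+300440+63·58·74 = 668612; k=5: (A..E)·(F..F) → 141120+0+63·70·74 = 467460.
Best split is after C, i.e. k = 3.

3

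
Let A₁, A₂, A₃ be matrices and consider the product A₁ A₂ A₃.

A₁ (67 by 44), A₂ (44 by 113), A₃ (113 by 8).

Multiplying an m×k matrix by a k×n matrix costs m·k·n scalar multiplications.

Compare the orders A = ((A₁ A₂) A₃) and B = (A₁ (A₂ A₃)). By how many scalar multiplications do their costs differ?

Order A = ((A₁ A₂) A₃): (A₁ A₂): 67×44 by 44×113 → 67×113, cost 67·44·113 = 333124; ((A₁ A₂) A₃): 67×113 by 113×8 → 67×8, cost 67·113·8 = 60568; cumulative 393692. Total 393692.
Order B = (A₁ (A₂ A₃)): (A₂ A₃): 44×113 by 113×8 → 44×8, cost 44·113·8 = 39776; (A₁ (A₂ A₃)): 67×44 by 44×8 → 67×8, cost 67·44·8 = 23584; cumulative 63360. Total 63360.
Difference: |393692 − 63360| = 330332.

330332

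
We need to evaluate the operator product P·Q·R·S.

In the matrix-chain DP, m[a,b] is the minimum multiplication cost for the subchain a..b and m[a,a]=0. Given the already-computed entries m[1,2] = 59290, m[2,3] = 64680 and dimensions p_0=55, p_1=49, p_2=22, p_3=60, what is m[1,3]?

131890

m[1,3] = min over k∈[1,2] of m[1,k]+m[k+1,3]+p_{0}·p_k·p_{3}.
k=1: 0 + 64680 + 55·49·60 = 226380; k=2: 59290 + 0 + 55·22·60 = 131890.
Minimum: 131890 at k=2.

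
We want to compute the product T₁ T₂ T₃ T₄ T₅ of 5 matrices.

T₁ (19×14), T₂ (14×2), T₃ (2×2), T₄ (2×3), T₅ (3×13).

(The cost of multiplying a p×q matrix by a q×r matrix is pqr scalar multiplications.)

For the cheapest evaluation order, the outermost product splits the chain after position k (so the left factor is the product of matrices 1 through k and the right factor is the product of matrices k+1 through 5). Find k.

Adjacent pairs: T₁T₂ = 19·14·2 = 532; T₂T₃ = 14·2·2 = 56; T₃T₄ = 2·2·3 = 12; T₄T₅ = 2·3·13 = 78.
Length 3: T₁..T₃: k=1: 0+56+19·14·2=588; k=2: 532+0+19·2·2=608 → min 588 | T₂..T₄: k=2: 0+12+14·2·3=96; k=3: 56+0+14·2·3=140 → min 96 | T₃..T₅: k=3: 0+78+2·2·13=130; k=4: 12+0+2·3·13=90 → min 90.
Length 4: T₁..T₄: k=1: 0+96+19·14·3=894; k=2: 532+12+19·2·3=658; k=3: 588+0+19·2·3=702 → min 658 | T₂..T₅: k=2: 0+90+14·2·13=454; k=3: 56+78+14·2·13=498; k=4: 96+0+14·3·13=642 → min 454.
Top-level splits: k=1: (T₁..T₁)·(T₂..T₅) → 0+454+19·14·13 = 3912; k=2: (T₁..T₂)·(T₃..T₅) → 532+90+19·2·13 = 1116; k=3: (T₁..T₃)·(T₄..T₅) → 588+78+19·2·13 = 1160; k=4: (T₁..T₄)·(T₅..T₅) → 658+0+19·3·13 = 1399.
Best split is after T₂, i.e. k = 2.

2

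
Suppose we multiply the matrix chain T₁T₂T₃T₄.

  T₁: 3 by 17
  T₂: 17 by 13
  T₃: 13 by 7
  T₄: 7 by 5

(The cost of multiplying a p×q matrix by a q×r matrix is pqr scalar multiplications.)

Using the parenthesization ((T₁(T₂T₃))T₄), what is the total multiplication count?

(T₂T₃): 17×13 by 13×7 → 17×7, cost 17·13·7 = 1547
(T₁(T₂T₃)): 3×17 by 17×7 → 3×7, cost 3·17·7 = 357; cumulative 1904
((T₁(T₂T₃))T₄): 3×7 by 7×5 → 3×5, cost 3·7·5 = 105; cumulative 2009
Total: 2009 scalar multiplications.

2009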